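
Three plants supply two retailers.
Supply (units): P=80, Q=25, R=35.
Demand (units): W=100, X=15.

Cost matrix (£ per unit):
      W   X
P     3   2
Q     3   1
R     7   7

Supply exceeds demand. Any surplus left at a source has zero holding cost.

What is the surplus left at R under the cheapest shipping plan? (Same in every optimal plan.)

An optimal plan:
  P->W: 80 × £3 = £240
  Q->W: 10 × £3 = £30
  Q->X: 15 × £1 = £15
  R->W: 10 × £7 = £70
Total cost = £355.
R ships 10 of its 35, leaving 25.

25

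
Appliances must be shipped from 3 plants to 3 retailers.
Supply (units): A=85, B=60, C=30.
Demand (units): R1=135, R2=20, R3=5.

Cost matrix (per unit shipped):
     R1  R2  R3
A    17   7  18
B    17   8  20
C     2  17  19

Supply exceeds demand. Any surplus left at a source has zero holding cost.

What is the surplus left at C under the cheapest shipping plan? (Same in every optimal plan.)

0

Minimum-cost shipments:
  A→R1: 45 × 17 = 765
  A→R2: 20 × 7 = 140
  A→R3: 5 × 18 = 90
  B→R1: 60 × 17 = 1020
  C→R1: 30 × 2 = 60
Total cost = 2075.
C ships 30 of its 30, leaving 0.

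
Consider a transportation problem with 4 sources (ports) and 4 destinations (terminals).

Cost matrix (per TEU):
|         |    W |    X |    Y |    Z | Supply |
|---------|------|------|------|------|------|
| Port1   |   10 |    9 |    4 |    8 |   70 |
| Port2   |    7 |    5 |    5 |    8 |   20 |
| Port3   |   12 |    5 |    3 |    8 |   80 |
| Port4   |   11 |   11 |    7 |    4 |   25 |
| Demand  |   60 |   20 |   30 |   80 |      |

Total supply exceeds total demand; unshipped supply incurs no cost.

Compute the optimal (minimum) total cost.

1270

One minimum-cost allocation:
  Port1–W: 40 × 10 = 400
  Port1–Z: 30 × 8 = 240
  Port2–W: 20 × 7 = 140
  Port3–X: 20 × 5 = 100
  Port3–Y: 30 × 3 = 90
  Port3–Z: 25 × 8 = 200
  Port4–Z: 25 × 4 = 100
Total = 400 + 240 + 140 + 100 + 90 + 200 + 100 = 1270.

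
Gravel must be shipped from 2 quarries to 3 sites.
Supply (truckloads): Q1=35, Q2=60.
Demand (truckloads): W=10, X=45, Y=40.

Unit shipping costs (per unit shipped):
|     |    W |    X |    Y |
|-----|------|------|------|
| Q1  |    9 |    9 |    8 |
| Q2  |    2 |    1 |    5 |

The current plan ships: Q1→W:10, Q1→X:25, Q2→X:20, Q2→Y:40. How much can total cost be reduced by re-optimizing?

165

Current plan cost = 10·9 + 25·9 + 20·1 + 40·5 = 535.
Optimal plan:
  Q1 to Y: 35 × 8 = 280
  Q2 to W: 10 × 2 = 20
  Q2 to X: 45 × 1 = 45
  Q2 to Y: 5 × 5 = 25
Optimal cost = 370.
Saving = 535 − 370 = 165.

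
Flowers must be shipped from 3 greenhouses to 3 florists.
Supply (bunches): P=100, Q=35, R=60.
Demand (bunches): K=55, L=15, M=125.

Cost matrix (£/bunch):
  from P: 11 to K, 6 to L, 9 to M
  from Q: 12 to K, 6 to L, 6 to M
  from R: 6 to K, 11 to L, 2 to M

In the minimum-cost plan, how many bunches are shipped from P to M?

Optimal shipments:
  P→K: 55 × £11 = £605
  P→L: 15 × £6 = £90
  P→M: 30 × £9 = £270
  Q→M: 35 × £6 = £210
  R→M: 60 × £2 = £120
Total cost = £1295.
So P→M carries 30 bunches.

30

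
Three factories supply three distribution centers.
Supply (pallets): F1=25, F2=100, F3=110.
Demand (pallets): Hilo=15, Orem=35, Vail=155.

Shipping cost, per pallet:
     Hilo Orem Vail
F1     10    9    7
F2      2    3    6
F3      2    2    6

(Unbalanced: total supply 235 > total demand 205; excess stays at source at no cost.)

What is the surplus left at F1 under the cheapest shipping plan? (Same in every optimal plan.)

25

Minimum-cost shipments:
  F2->Vail: 100 × 6 = 600
  F3->Hilo: 15 × 2 = 30
  F3->Orem: 35 × 2 = 70
  F3->Vail: 55 × 6 = 330
Total cost = 1030.
F1 ships 0 of its 25, leaving 25.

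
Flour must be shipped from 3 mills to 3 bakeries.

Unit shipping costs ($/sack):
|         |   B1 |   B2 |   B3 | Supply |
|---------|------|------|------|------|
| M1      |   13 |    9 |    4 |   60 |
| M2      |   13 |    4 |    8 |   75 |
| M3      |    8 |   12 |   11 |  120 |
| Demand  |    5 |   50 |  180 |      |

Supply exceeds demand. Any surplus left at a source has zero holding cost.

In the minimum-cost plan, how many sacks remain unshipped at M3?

20

An optimal plan:
  M1→B3: 60 sacks
  M2→B2: 50 sacks
  M2→B3: 25 sacks
  M3→B1: 5 sacks
  M3→B3: 95 sacks
Total cost = $1725.
M3 ships 100 of its 120, leaving 20.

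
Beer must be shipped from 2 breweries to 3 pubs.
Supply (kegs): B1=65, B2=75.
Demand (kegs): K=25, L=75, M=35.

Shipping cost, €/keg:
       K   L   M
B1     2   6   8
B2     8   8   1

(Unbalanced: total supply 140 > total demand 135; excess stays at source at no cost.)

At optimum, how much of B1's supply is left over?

An optimal plan:
  B1–K: 25 × €2 = €50
  B1–L: 40 × €6 = €240
  B2–L: 35 × €8 = €280
  B2–M: 35 × €1 = €35
Total cost = €605.
B1 ships 65 of its 65, leaving 0.

0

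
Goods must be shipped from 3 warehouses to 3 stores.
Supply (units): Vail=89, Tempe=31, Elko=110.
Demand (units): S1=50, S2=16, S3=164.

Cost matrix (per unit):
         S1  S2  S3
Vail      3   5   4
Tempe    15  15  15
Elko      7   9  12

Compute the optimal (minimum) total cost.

An optimal shipping plan:
  Vail to S3: 89 × 4 = 356
  Tempe to S3: 31 × 15 = 465
  Elko to S1: 50 × 7 = 350
  Elko to S2: 16 × 9 = 144
  Elko to S3: 44 × 12 = 528
Total = 356 + 465 + 350 + 144 + 528 = 1843.

1843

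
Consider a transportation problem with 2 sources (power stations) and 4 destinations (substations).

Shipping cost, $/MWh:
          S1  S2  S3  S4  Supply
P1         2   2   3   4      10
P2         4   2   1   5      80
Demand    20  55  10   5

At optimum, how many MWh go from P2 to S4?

The minimum-cost plan:
  P1 to S1: 10 × $2 = $20
  P2 to S1: 10 × $4 = $40
  P2 to S2: 55 × $2 = $110
  P2 to S3: 10 × $1 = $10
  P2 to S4: 5 × $5 = $25
Total cost = $205.
So P2→S4 carries 5 MWh.

5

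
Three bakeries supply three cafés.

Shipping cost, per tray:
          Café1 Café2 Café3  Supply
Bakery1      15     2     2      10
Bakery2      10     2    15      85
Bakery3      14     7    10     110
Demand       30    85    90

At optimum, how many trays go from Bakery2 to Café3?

Solving gives:
  Bakery1 to Café3: 10 trays
  Bakery2 to Café2: 85 trays
  Bakery3 to Café1: 30 trays
  Bakery3 to Café3: 80 trays
Total cost = 1410.
The route Bakery2→Café3 is not used.

0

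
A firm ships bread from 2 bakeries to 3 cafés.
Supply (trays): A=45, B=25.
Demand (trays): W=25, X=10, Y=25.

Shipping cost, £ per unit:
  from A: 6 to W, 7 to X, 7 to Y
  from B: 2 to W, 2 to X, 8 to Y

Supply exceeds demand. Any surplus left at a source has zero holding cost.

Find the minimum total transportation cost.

An optimal shipping plan:
  A–W: 10 × £6 = £60
  A–Y: 25 × £7 = £175
  B–W: 15 × £2 = £30
  B–X: 10 × £2 = £20
Total = 60 + 175 + 30 + 20 = £285.

285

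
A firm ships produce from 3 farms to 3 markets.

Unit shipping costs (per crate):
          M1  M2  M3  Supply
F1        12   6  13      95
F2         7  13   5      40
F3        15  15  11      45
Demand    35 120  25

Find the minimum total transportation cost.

1435

An optimal shipping plan:
  F1→M2: 95 × 6 = 570
  F2→M1: 35 × 7 = 245
  F2→M3: 5 × 5 = 25
  F3→M2: 25 × 15 = 375
  F3→M3: 20 × 11 = 220
Total = 570 + 245 + 25 + 375 + 220 = 1435.
(Supply check: F1 ships 95; F2 ships 40; F3 ships 45.)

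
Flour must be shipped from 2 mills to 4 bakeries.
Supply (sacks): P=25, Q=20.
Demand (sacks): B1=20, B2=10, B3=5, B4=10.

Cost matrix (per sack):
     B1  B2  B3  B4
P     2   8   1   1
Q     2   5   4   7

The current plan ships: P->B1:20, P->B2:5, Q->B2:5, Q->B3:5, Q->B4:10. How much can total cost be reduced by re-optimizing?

Current plan cost = 20·2 + 5·8 + 5·5 + 5·4 + 10·7 = 195.
Optimal plan:
  P–B1: 10 × 2 = 20
  P–B3: 5 × 1 = 5
  P–B4: 10 × 1 = 10
  Q–B1: 10 × 2 = 20
  Q–B2: 10 × 5 = 50
Optimal cost = 105.
Saving = 195 − 105 = 90.

90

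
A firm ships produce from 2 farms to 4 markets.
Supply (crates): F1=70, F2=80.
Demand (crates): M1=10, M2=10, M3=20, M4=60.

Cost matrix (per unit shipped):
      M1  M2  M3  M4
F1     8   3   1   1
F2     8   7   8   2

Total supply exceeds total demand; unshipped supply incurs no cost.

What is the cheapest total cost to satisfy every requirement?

One minimum-cost allocation:
  F1->M2: 10 × 3 = 30
  F1->M3: 20 × 1 = 20
  F1->M4: 40 × 1 = 40
  F2->M1: 10 × 8 = 80
  F2->M4: 20 × 2 = 40
Total = 30 + 20 + 40 + 80 + 40 = 210.

210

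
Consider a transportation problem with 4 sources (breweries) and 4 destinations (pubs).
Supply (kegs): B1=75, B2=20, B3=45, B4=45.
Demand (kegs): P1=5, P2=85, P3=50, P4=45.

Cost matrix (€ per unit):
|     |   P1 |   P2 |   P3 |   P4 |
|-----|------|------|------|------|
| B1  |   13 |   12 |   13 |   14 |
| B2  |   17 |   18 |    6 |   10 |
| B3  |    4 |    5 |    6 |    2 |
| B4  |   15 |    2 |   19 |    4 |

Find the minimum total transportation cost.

Optimal allocation:
  B1 to P1: 5 × €13 = €65
  B1 to P2: 40 × €12 = €480
  B1 to P3: 30 × €13 = €390
  B2 to P3: 20 × €6 = €120
  B3 to P4: 45 × €2 = €90
  B4 to P2: 45 × €2 = €90
Total = 65 + 480 + 390 + 120 + 90 + 90 = €1235.

1235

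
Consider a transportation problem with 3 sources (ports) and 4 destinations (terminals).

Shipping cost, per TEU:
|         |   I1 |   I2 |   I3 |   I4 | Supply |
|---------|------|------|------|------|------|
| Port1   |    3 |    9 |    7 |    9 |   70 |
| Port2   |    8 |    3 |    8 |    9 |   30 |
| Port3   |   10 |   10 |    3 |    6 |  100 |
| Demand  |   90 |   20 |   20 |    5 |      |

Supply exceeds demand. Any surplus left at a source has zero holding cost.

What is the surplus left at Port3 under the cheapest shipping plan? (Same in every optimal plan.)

Minimum-cost shipments:
  Port1→I1: 70 × 3 = 210
  Port2→I1: 10 × 8 = 80
  Port2→I2: 20 × 3 = 60
  Port3→I1: 10 × 10 = 100
  Port3→I3: 20 × 3 = 60
  Port3→I4: 5 × 6 = 30
Total cost = 540.
Port3 ships 35 of its 100, leaving 65.

65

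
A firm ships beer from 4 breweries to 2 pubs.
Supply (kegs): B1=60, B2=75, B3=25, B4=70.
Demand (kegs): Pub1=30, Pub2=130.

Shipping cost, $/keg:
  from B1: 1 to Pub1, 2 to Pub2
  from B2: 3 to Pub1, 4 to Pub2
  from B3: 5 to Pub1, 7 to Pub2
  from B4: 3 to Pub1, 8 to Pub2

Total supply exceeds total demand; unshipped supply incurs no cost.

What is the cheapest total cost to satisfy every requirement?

490

An optimal shipping plan:
  B1->Pub2: 60 kegs
  B2->Pub1: 5 kegs
  B2->Pub2: 70 kegs
  B4->Pub1: 25 kegs
Total cost = $490.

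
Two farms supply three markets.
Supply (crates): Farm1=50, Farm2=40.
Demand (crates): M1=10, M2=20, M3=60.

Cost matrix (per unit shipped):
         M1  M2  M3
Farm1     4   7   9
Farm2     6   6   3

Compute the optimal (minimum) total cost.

480

An optimal shipping plan:
  Farm1–M1: 10 crates
  Farm1–M2: 20 crates
  Farm1–M3: 20 crates
  Farm2–M3: 40 crates
Total cost = 480.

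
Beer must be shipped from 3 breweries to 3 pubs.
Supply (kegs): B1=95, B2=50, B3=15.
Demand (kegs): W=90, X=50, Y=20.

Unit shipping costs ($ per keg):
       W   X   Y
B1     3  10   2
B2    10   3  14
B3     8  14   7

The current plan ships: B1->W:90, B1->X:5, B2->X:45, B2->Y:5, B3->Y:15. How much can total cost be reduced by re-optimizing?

Current plan cost = 90·3 + 5·10 + 45·3 + 5·14 + 15·7 = $630.
Optimal plan:
  B1–W: 75 × $3 = $225
  B1–Y: 20 × $2 = $40
  B2–X: 50 × $3 = $150
  B3–W: 15 × $8 = $120
Optimal cost = $535.
Saving = 630 − 535 = $95.

95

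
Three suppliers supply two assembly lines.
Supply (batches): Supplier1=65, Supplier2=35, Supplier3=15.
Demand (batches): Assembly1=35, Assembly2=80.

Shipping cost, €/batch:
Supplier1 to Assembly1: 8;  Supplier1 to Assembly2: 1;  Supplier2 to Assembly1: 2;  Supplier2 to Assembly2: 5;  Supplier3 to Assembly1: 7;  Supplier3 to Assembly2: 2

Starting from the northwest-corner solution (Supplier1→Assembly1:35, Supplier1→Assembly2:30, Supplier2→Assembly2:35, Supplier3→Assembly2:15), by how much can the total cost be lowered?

Current plan cost = 35·8 + 30·1 + 35·5 + 15·2 = €515.
Optimal plan:
  Supplier1->Assembly2: 65 × €1 = €65
  Supplier2->Assembly1: 35 × €2 = €70
  Supplier3->Assembly2: 15 × €2 = €30
Optimal cost = €165.
Saving = 515 − 165 = €350.

350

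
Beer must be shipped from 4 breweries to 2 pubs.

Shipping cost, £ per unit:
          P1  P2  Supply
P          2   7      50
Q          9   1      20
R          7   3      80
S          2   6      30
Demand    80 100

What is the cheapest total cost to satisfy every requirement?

420

Optimal allocation:
  P->P1: 50 × £2 = £100
  Q->P2: 20 × £1 = £20
  R->P2: 80 × £3 = £240
  S->P1: 30 × £2 = £60
Total = 100 + 20 + 240 + 60 = £420.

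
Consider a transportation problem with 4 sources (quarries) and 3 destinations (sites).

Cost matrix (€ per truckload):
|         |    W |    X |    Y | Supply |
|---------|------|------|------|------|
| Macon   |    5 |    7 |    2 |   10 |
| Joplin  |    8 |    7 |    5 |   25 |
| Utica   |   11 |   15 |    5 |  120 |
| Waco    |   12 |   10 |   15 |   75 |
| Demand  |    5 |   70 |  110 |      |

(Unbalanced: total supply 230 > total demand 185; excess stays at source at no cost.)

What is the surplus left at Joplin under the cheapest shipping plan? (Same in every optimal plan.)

Minimum-cost shipments:
  Macon→W: 5 truckloads
  Macon→X: 5 truckloads
  Joplin→X: 25 truckloads
  Utica→Y: 110 truckloads
  Waco→X: 40 truckloads
Total cost = €1185.
Joplin ships 25 of its 25, leaving 0.

0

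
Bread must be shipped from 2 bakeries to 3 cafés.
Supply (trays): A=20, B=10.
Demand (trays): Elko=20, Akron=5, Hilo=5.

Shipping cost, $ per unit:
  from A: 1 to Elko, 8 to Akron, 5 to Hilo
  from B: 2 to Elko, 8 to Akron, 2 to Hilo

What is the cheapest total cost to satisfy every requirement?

70

One minimum-cost allocation:
  A→Elko: 20 × $1 = $20
  B→Akron: 5 × $8 = $40
  B→Hilo: 5 × $2 = $10
Total = 20 + 40 + 10 = $70.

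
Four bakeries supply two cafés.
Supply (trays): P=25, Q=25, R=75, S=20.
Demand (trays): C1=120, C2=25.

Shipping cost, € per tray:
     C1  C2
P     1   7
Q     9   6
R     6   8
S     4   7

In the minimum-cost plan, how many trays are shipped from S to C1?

20

The minimum-cost plan:
  P to C1: 25 trays
  Q to C2: 25 trays
  R to C1: 75 trays
  S to C1: 20 trays
Total cost = €705.
So S→C1 carries 20 trays.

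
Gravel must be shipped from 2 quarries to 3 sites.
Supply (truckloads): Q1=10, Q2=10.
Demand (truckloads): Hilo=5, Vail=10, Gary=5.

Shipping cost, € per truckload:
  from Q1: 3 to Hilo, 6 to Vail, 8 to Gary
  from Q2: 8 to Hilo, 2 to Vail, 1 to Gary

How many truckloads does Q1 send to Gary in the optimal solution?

Optimal shipments:
  Q1->Hilo: 5 × €3 = €15
  Q1->Vail: 5 × €6 = €30
  Q2->Vail: 5 × €2 = €10
  Q2->Gary: 5 × €1 = €5
Total cost = €60.
The route Q1→Gary is not used.

0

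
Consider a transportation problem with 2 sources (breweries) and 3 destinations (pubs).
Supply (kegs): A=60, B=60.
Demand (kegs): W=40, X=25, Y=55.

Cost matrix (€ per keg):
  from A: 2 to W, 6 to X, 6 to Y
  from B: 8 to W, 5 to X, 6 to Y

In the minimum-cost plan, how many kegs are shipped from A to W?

40

The minimum-cost plan:
  A to W: 40 × €2 = €80
  A to Y: 20 × €6 = €120
  B to X: 25 × €5 = €125
  B to Y: 35 × €6 = €210
Total cost = €535.
So A→W carries 40 kegs.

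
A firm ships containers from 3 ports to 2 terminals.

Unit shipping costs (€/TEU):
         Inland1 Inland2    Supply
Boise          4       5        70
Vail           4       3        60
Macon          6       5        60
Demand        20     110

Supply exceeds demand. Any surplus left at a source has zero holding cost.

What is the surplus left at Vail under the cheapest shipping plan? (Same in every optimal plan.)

An optimal plan:
  Boise–Inland1: 20 × €4 = €80
  Boise–Inland2: 50 × €5 = €250
  Vail–Inland2: 60 × €3 = €180
Total cost = €510.
Vail ships 60 of its 60, leaving 0.

0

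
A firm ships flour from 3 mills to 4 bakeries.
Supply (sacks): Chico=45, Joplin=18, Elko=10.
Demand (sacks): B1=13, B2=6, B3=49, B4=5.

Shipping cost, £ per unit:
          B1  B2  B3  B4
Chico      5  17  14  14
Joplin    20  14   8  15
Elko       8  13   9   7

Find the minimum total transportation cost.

755

Optimal allocation:
  Chico->B1: 13 sacks
  Chico->B2: 6 sacks
  Chico->B3: 26 sacks
  Joplin->B3: 18 sacks
  Elko->B3: 5 sacks
  Elko->B4: 5 sacks
Total cost = £755.
(Supply check: Chico ships 45; Joplin ships 18; Elko ships 10.)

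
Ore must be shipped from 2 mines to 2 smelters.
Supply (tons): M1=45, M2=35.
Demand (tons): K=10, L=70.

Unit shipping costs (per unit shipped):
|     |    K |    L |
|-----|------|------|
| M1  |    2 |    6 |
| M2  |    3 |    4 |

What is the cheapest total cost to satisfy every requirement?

An optimal shipping plan:
  M1→K: 10 × 2 = 20
  M1→L: 35 × 6 = 210
  M2→L: 35 × 4 = 140
Total = 20 + 210 + 140 = 370.
(Supply check: M1 ships 45; M2 ships 35.)

370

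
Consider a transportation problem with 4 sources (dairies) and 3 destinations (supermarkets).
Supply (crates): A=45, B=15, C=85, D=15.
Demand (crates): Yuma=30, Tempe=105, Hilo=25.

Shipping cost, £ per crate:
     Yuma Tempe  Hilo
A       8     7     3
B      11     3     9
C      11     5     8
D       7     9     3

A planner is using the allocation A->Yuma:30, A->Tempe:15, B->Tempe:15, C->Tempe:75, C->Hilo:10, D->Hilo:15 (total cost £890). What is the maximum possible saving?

Current plan cost = 30·8 + 15·7 + 15·3 + 75·5 + 10·8 + 15·3 = £890.
Optimal plan:
  A→Yuma: 15 × £8 = £120
  A→Tempe: 5 × £7 = £35
  A→Hilo: 25 × £3 = £75
  B→Tempe: 15 × £3 = £45
  C→Tempe: 85 × £5 = £425
  D→Yuma: 15 × £7 = £105
Optimal cost = £805.
Saving = 890 − 805 = £85.

85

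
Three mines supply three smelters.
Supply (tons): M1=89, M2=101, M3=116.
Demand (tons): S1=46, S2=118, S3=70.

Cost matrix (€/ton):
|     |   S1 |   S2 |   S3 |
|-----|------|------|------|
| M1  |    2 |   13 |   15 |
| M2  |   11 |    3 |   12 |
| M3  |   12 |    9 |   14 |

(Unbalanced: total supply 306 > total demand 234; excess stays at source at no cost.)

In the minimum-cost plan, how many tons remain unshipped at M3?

Minimum-cost shipments:
  M1->S1: 46 tons
  M2->S2: 101 tons
  M3->S2: 17 tons
  M3->S3: 70 tons
Total cost = €1528.
M3 ships 87 of its 116, leaving 29.

29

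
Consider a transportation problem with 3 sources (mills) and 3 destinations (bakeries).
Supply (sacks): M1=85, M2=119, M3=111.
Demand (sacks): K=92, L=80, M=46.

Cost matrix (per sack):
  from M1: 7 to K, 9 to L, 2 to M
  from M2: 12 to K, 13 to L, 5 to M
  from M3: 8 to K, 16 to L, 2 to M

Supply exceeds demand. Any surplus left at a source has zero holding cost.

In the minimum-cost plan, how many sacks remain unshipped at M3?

Minimum-cost shipments:
  M1 to K: 5 × 7 = 35
  M1 to L: 80 × 9 = 720
  M2 to M: 22 × 5 = 110
  M3 to K: 87 × 8 = 696
  M3 to M: 24 × 2 = 48
Total cost = 1609.
M3 ships 111 of its 111, leaving 0.

0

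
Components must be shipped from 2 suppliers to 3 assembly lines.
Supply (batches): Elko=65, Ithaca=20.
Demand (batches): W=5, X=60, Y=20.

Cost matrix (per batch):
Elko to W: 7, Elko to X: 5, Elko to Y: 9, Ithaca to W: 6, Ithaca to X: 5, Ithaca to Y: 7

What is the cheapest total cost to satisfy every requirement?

475

A cheapest plan:
  Elko->W: 5 × 7 = 35
  Elko->X: 60 × 5 = 300
  Ithaca->Y: 20 × 7 = 140
Total = 35 + 300 + 140 = 475.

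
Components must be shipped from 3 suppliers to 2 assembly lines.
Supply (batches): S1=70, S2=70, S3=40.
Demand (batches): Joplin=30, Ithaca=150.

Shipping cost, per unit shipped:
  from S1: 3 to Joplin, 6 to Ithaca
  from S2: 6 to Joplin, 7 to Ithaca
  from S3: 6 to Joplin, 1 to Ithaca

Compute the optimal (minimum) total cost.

860

One minimum-cost allocation:
  S1→Joplin: 30 × 3 = 90
  S1→Ithaca: 40 × 6 = 240
  S2→Ithaca: 70 × 7 = 490
  S3→Ithaca: 40 × 1 = 40
Total = 90 + 240 + 490 + 40 = 860.
(Supply check: S1 ships 70; S2 ships 70; S3 ships 40.)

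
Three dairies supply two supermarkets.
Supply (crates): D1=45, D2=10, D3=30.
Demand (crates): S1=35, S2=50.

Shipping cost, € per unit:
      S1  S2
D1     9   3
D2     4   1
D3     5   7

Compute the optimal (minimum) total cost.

An optimal shipping plan:
  D1→S2: 45 × €3 = €135
  D2→S1: 5 × €4 = €20
  D2→S2: 5 × €1 = €5
  D3→S1: 30 × €5 = €150
Total = 135 + 20 + 5 + 150 = €310.
(Supply check: D1 ships 45; D2 ships 10; D3 ships 30.)

310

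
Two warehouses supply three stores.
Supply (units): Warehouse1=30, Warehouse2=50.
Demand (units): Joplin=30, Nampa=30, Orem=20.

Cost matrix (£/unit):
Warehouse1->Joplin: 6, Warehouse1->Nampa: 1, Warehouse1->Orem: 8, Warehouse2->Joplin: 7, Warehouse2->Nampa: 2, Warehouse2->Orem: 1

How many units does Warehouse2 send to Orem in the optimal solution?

Solving gives:
  Warehouse1→Joplin: 30 × £6 = £180
  Warehouse2→Nampa: 30 × £2 = £60
  Warehouse2→Orem: 20 × £1 = £20
Total cost = £260.
So Warehouse2→Orem carries 20 units.

20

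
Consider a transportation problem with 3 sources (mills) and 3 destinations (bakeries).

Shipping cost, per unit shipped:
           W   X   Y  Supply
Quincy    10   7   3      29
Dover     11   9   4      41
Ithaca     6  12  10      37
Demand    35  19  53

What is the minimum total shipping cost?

Optimal allocation:
  Quincy–X: 17 sacks
  Quincy–Y: 12 sacks
  Dover–Y: 41 sacks
  Ithaca–W: 35 sacks
  Ithaca–X: 2 sacks
Total cost = 553.

553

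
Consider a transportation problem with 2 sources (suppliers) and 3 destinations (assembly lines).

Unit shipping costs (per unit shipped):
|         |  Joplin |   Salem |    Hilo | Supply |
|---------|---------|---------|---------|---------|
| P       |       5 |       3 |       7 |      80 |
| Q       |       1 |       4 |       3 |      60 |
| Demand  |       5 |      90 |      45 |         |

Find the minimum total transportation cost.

An optimal shipping plan:
  P to Salem: 80 batches
  Q to Joplin: 5 batches
  Q to Salem: 10 batches
  Q to Hilo: 45 batches
Total cost = 420.

420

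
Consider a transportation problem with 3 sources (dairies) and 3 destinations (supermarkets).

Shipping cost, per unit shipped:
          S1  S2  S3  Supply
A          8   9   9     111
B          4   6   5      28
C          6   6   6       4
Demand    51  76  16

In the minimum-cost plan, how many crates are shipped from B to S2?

The minimum-cost plan:
  A→S1: 23 × 8 = 184
  A→S2: 72 × 9 = 648
  A→S3: 16 × 9 = 144
  B→S1: 28 × 4 = 112
  C→S2: 4 × 6 = 24
Total cost = 1112.
The route B→S2 is not used.

0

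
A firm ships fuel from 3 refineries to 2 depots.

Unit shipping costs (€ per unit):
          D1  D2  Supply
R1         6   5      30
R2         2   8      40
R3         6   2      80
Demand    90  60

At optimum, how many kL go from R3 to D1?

Solving gives:
  R1->D1: 30 kL
  R2->D1: 40 kL
  R3->D1: 20 kL
  R3->D2: 60 kL
Total cost = €500.
So R3→D1 carries 20 kL.

20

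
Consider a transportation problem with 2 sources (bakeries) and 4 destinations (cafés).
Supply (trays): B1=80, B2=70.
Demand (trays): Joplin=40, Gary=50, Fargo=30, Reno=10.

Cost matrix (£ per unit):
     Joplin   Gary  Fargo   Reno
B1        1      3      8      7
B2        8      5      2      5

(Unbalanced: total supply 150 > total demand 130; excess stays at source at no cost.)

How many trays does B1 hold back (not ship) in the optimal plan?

An optimal plan:
  B1->Joplin: 40 trays
  B1->Gary: 40 trays
  B2->Gary: 10 trays
  B2->Fargo: 30 trays
  B2->Reno: 10 trays
Total cost = £320.
B1 ships 80 of its 80, leaving 0.

0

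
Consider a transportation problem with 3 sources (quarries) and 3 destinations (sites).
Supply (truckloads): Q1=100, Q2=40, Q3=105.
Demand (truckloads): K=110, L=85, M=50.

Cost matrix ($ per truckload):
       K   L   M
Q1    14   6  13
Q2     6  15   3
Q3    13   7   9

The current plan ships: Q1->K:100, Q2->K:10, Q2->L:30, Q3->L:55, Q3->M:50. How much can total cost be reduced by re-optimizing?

Current plan cost = 100·14 + 10·6 + 30·15 + 55·7 + 50·9 = $2745.
Optimal plan:
  Q1 to K: 15 × $14 = $210
  Q1 to L: 85 × $6 = $510
  Q2 to K: 40 × $6 = $240
  Q3 to K: 55 × $13 = $715
  Q3 to M: 50 × $9 = $450
Optimal cost = $2125.
Saving = 2745 − 2125 = $620.

620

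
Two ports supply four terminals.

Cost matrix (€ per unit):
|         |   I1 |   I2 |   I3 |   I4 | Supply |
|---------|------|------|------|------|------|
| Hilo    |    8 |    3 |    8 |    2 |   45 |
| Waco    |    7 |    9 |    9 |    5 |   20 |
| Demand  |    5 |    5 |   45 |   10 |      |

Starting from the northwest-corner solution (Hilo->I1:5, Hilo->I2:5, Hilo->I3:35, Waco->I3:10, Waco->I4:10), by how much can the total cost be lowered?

Current plan cost = 5·8 + 5·3 + 35·8 + 10·9 + 10·5 = €475.
Optimal plan:
  Hilo->I2: 5 × €3 = €15
  Hilo->I3: 30 × €8 = €240
  Hilo->I4: 10 × €2 = €20
  Waco->I1: 5 × €7 = €35
  Waco->I3: 15 × €9 = €135
Optimal cost = €445.
Saving = 475 − 445 = €30.

30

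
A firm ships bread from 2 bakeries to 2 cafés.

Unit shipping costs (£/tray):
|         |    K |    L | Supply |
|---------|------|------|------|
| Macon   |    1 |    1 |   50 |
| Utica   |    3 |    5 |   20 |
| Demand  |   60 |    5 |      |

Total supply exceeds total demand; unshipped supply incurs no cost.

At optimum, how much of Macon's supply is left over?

An optimal plan:
  Macon–K: 45 × £1 = £45
  Macon–L: 5 × £1 = £5
  Utica–K: 15 × £3 = £45
Total cost = £95.
Macon ships 50 of its 50, leaving 0.

0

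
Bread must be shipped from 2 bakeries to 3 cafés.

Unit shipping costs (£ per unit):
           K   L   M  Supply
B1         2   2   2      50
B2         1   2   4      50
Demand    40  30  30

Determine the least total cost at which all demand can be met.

160

A cheapest plan:
  B1->L: 20 × £2 = £40
  B1->M: 30 × £2 = £60
  B2->K: 40 × £1 = £40
  B2->L: 10 × £2 = £20
Total = 40 + 60 + 40 + 20 = £160.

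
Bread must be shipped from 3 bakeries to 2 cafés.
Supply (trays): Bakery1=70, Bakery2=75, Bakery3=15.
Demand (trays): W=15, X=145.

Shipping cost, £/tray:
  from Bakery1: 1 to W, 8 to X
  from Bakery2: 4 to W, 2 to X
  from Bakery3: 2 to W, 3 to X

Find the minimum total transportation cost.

Optimal allocation:
  Bakery1→W: 15 × £1 = £15
  Bakery1→X: 55 × £8 = £440
  Bakery2→X: 75 × £2 = £150
  Bakery3→X: 15 × £3 = £45
Total = 15 + 440 + 150 + 45 = £650.

650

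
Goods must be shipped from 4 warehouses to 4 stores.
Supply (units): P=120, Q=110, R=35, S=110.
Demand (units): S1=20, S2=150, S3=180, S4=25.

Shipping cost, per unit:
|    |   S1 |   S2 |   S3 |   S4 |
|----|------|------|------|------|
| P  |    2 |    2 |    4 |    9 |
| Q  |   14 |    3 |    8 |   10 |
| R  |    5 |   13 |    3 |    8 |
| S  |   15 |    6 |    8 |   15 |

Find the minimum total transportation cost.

One minimum-cost allocation:
  P to S1: 20 × 2 = 40
  P to S2: 65 × 2 = 130
  P to S3: 35 × 4 = 140
  Q to S2: 85 × 3 = 255
  Q to S4: 25 × 10 = 250
  R to S3: 35 × 3 = 105
  S to S3: 110 × 8 = 880
Total = 40 + 130 + 140 + 255 + 250 + 105 + 880 = 1800.
(Supply check: P ships 120; Q ships 110; R ships 35; S ships 110.)

1800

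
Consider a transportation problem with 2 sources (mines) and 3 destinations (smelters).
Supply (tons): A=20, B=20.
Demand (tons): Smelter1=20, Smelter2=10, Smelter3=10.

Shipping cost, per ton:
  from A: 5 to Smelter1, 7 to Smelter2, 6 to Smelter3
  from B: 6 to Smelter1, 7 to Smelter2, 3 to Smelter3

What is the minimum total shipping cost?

A cheapest plan:
  A->Smelter1: 20 × 5 = 100
  B->Smelter2: 10 × 7 = 70
  B->Smelter3: 10 × 3 = 30
Total = 100 + 70 + 30 = 200.

200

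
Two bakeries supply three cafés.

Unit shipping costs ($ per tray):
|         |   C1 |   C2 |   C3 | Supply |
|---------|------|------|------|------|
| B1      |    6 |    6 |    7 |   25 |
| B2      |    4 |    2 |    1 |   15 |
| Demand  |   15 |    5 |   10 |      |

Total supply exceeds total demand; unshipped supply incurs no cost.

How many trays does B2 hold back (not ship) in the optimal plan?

Minimum-cost shipments:
  B1→C1: 15 trays
  B2→C2: 5 trays
  B2→C3: 10 trays
Total cost = $110.
B2 ships 15 of its 15, leaving 0.

0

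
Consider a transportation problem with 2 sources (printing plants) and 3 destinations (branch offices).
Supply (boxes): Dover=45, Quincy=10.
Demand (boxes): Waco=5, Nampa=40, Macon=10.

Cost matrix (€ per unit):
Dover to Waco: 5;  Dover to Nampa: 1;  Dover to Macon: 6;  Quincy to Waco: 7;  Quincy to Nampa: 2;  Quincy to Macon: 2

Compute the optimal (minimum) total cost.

85

One minimum-cost allocation:
  Dover→Waco: 5 × €5 = €25
  Dover→Nampa: 40 × €1 = €40
  Quincy→Macon: 10 × €2 = €20
Total = 25 + 40 + 20 = €85.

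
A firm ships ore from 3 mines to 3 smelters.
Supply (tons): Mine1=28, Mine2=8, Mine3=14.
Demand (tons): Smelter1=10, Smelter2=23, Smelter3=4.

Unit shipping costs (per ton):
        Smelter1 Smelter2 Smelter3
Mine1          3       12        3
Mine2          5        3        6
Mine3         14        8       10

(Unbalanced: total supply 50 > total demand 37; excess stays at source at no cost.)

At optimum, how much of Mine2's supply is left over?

Minimum-cost shipments:
  Mine1–Smelter1: 10 × 3 = 30
  Mine1–Smelter2: 1 × 12 = 12
  Mine1–Smelter3: 4 × 3 = 12
  Mine2–Smelter2: 8 × 3 = 24
  Mine3–Smelter2: 14 × 8 = 112
Total cost = 190.
Mine2 ships 8 of its 8, leaving 0.

0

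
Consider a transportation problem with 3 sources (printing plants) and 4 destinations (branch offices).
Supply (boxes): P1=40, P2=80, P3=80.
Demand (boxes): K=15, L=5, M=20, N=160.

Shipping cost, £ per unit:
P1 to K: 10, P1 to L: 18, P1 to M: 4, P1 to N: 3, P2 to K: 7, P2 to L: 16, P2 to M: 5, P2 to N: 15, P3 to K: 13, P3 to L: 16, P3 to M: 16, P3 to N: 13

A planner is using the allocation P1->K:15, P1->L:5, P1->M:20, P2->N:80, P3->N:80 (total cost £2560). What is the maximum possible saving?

Current plan cost = 15·10 + 5·18 + 20·4 + 80·15 + 80·13 = £2560.
Optimal plan:
  P1→N: 40 × £3 = £120
  P2→K: 15 × £7 = £105
  P2→L: 5 × £16 = £80
  P2→M: 20 × £5 = £100
  P2→N: 40 × £15 = £600
  P3→N: 80 × £13 = £1040
Optimal cost = £2045.
Saving = 2560 − 2045 = £515.

515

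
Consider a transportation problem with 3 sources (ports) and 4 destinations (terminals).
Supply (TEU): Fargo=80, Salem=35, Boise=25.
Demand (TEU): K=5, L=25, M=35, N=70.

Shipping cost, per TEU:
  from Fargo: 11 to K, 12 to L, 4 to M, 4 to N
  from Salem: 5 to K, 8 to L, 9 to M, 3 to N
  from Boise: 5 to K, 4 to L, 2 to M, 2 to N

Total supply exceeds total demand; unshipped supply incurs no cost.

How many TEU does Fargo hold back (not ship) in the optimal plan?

An optimal plan:
  Fargo to M: 35 TEU
  Fargo to N: 40 TEU
  Salem to K: 5 TEU
  Salem to N: 30 TEU
  Boise to L: 25 TEU
Total cost = 515.
Fargo ships 75 of its 80, leaving 5.

5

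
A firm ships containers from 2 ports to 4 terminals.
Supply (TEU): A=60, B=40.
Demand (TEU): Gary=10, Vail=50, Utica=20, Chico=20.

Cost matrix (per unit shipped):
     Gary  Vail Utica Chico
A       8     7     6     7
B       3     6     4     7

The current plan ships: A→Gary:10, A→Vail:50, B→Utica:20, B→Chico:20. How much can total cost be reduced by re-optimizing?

Current plan cost = 10·8 + 50·7 + 20·4 + 20·7 = 650.
Optimal plan:
  A to Vail: 40 × 7 = 280
  A to Chico: 20 × 7 = 140
  B to Gary: 10 × 3 = 30
  B to Vail: 10 × 6 = 60
  B to Utica: 20 × 4 = 80
Optimal cost = 590.
Saving = 650 − 590 = 60.

60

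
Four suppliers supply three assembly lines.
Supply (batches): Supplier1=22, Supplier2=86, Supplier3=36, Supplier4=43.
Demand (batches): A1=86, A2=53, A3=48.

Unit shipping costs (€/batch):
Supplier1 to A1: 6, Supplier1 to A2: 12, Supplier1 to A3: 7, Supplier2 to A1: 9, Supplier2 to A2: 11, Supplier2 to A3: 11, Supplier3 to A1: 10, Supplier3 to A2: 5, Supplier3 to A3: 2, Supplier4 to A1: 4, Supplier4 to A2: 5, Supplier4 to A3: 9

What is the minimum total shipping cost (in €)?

1225

Optimal allocation:
  Supplier1–A1: 10 batches
  Supplier1–A3: 12 batches
  Supplier2–A1: 76 batches
  Supplier2–A2: 10 batches
  Supplier3–A3: 36 batches
  Supplier4–A2: 43 batches
Total cost = €1225.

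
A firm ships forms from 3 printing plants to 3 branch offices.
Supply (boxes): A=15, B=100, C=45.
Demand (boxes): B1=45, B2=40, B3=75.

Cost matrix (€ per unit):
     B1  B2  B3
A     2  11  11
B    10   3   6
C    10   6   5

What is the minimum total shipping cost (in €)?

Optimal allocation:
  A–B1: 15 boxes
  B–B1: 30 boxes
  B–B2: 40 boxes
  B–B3: 30 boxes
  C–B3: 45 boxes
Total cost = €855.

855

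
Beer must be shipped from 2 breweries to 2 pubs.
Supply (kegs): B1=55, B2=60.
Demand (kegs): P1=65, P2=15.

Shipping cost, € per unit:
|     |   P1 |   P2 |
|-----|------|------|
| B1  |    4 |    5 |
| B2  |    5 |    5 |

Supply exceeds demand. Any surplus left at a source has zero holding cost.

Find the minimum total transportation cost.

Optimal allocation:
  B1→P1: 55 × €4 = €220
  B2→P1: 10 × €5 = €50
  B2→P2: 15 × €5 = €75
Total = 220 + 50 + 75 = €345.

345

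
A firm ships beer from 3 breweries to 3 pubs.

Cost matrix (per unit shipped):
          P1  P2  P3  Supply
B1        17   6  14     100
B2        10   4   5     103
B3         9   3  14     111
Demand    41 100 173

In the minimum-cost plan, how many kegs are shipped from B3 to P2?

70

Solving gives:
  B1–P2: 30 × 6 = 180
  B1–P3: 70 × 14 = 980
  B2–P3: 103 × 5 = 515
  B3–P1: 41 × 9 = 369
  B3–P2: 70 × 3 = 210
Total cost = 2254.
So B3→P2 carries 70 kegs.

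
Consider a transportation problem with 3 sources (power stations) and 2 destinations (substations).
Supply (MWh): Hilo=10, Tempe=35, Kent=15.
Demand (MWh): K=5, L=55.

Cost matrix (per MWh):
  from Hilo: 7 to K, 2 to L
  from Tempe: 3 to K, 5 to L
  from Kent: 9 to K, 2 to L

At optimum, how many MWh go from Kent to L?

15

The minimum-cost plan:
  Hilo→L: 10 MWh
  Tempe→K: 5 MWh
  Tempe→L: 30 MWh
  Kent→L: 15 MWh
Total cost = 215.
So Kent→L carries 15 MWh.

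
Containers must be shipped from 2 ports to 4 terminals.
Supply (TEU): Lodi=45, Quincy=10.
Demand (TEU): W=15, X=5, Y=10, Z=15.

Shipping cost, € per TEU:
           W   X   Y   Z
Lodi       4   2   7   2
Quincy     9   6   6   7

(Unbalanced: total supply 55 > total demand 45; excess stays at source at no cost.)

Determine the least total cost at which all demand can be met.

Optimal allocation:
  Lodi→W: 15 TEU
  Lodi→X: 5 TEU
  Lodi→Z: 15 TEU
  Quincy→Y: 10 TEU
Total cost = €160.

160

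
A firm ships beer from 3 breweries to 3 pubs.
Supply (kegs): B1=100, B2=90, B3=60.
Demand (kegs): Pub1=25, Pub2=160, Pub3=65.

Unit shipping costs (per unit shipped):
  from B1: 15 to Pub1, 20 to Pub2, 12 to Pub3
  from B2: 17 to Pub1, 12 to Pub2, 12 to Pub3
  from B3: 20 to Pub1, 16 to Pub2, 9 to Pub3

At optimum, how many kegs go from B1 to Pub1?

25

Optimal shipments:
  B1→Pub1: 25 × 15 = 375
  B1→Pub2: 10 × 20 = 200
  B1→Pub3: 65 × 12 = 780
  B2→Pub2: 90 × 12 = 1080
  B3→Pub2: 60 × 16 = 960
Total cost = 3395.
So B1→Pub1 carries 25 kegs.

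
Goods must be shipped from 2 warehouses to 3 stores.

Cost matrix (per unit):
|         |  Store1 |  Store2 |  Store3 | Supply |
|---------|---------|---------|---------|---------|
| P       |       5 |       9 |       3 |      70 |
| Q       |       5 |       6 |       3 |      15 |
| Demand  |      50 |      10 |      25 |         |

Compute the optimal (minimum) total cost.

Optimal allocation:
  P->Store1: 45 × 5 = 225
  P->Store3: 25 × 3 = 75
  Q->Store1: 5 × 5 = 25
  Q->Store2: 10 × 6 = 60
Total = 225 + 75 + 25 + 60 = 385.

385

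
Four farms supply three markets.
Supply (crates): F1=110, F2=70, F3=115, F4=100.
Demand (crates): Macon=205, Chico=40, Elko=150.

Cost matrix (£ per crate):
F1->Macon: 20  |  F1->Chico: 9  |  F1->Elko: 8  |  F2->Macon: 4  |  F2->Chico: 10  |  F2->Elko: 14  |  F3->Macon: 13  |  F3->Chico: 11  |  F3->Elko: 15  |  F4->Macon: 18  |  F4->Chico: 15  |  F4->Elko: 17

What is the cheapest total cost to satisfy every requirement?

4295

One minimum-cost allocation:
  F1 to Elko: 110 crates
  F2 to Macon: 70 crates
  F3 to Macon: 115 crates
  F4 to Macon: 20 crates
  F4 to Chico: 40 crates
  F4 to Elko: 40 crates
Total cost = £4295.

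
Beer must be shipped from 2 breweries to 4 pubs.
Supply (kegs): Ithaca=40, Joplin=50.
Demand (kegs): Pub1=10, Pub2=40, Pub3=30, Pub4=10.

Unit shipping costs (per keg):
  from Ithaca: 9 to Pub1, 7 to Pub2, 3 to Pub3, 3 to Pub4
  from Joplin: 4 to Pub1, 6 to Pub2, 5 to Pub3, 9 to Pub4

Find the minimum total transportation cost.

400

An optimal shipping plan:
  Ithaca–Pub3: 30 × 3 = 90
  Ithaca–Pub4: 10 × 3 = 30
  Joplin–Pub1: 10 × 4 = 40
  Joplin–Pub2: 40 × 6 = 240
Total = 90 + 30 + 40 + 240 = 400.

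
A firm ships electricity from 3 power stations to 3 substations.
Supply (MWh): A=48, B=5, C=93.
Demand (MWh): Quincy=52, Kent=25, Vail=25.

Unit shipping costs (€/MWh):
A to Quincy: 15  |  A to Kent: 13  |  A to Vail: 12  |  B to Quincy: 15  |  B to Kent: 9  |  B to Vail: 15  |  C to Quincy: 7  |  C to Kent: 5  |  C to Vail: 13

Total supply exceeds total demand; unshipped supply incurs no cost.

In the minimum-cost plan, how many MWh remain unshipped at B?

An optimal plan:
  A to Vail: 25 MWh
  C to Quincy: 52 MWh
  C to Kent: 25 MWh
Total cost = €789.
B ships 0 of its 5, leaving 5.

5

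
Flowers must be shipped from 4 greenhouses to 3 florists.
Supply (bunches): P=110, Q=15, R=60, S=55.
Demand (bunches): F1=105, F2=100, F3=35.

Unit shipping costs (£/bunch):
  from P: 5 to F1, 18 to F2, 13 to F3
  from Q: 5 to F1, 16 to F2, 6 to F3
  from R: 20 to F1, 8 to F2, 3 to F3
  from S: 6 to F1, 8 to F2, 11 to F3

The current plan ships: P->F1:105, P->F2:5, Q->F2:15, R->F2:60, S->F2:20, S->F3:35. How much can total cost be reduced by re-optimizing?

Current plan cost = 105·5 + 5·18 + 15·16 + 60·8 + 20·8 + 35·11 = £1880.
Optimal plan:
  P→F1: 105 bunches
  P→F2: 5 bunches
  Q→F3: 15 bunches
  R→F2: 40 bunches
  R→F3: 20 bunches
  S→F2: 55 bunches
Optimal cost = £1525.
Saving = 1880 − 1525 = £355.

355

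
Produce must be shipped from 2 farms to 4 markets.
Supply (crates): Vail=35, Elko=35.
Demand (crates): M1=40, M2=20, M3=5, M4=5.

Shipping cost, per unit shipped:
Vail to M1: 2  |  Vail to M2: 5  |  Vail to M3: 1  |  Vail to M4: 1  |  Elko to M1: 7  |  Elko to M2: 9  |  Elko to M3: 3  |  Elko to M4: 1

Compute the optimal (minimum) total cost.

305

A cheapest plan:
  Vail->M1: 35 × 2 = 70
  Elko->M1: 5 × 7 = 35
  Elko->M2: 20 × 9 = 180
  Elko->M3: 5 × 3 = 15
  Elko->M4: 5 × 1 = 5
Total = 70 + 35 + 180 + 15 + 5 = 305.
(Supply check: Vail ships 35; Elko ships 35.)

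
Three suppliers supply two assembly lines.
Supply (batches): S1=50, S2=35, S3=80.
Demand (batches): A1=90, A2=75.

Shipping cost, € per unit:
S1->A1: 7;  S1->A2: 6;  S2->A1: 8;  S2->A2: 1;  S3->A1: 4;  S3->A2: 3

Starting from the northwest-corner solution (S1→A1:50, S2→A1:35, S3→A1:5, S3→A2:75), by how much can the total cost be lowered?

Current plan cost = 50·7 + 35·8 + 5·4 + 75·3 = €875.
Optimal plan:
  S1->A1: 50 batches
  S2->A2: 35 batches
  S3->A1: 40 batches
  S3->A2: 40 batches
Optimal cost = €665.
Saving = 875 − 665 = €210.

210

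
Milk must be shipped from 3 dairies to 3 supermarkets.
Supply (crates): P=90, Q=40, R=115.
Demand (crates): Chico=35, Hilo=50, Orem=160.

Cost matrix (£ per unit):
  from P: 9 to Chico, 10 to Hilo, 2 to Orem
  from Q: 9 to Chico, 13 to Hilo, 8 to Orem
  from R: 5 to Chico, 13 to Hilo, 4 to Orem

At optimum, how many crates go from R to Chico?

35

Solving gives:
  P to Hilo: 10 × £10 = £100
  P to Orem: 80 × £2 = £160
  Q to Hilo: 40 × £13 = £520
  R to Chico: 35 × £5 = £175
  R to Orem: 80 × £4 = £320
Total cost = £1275.
So R→Chico carries 35 crates.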